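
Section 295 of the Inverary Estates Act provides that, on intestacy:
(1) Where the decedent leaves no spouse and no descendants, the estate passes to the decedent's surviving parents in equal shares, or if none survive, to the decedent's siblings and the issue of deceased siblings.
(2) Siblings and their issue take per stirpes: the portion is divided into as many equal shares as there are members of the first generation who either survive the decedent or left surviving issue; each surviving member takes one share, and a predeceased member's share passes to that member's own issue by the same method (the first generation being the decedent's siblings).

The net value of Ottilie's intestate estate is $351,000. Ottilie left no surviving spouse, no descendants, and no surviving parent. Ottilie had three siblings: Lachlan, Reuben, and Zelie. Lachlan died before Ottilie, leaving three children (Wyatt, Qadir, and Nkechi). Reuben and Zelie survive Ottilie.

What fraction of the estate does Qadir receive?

The entire $351,000 passes to the siblings and their issue.
That amount ($351,000) is divided into 3 shares of $117,000: Reuben and Zelie each take $117,000; Lachlan's $117,000 share passes to Lachlan's issue.
Lachlan's share ($117,000) is divided into 3 shares of $39,000: Wyatt, Qadir, and Nkechi each take $39,000.

Qadir receives 1/9 of the estate.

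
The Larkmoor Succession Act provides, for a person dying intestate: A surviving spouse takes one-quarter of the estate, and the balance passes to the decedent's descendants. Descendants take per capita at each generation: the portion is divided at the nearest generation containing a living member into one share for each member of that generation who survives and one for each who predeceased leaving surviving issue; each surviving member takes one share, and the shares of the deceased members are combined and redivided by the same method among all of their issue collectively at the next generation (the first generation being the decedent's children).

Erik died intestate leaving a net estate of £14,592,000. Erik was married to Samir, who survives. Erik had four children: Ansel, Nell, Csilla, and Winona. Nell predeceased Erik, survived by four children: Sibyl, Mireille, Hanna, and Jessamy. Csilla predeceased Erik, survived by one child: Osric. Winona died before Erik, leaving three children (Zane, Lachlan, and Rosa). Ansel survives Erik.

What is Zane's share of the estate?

Zane receives £1,026,000.

Samir takes one-quarter of £14,592,000 = £3,648,000. The remaining £10,944,000 passes to the descendants.
The descendants' portion (£10,944,000) is divided at the children's generation into 4 shares of £2,736,000. Ansel takes £2,736,000. The 3 shares of the deceased (Nell, Csilla, and Winona) are combined into a pool of £8,208,000.
That pool (£8,208,000) is divided at the grandchildren's generation equally among Sibyl, Mireille, Hanna, Jessamy, Osric, Zane, Lachlan, and Rosa: £1,026,000 each.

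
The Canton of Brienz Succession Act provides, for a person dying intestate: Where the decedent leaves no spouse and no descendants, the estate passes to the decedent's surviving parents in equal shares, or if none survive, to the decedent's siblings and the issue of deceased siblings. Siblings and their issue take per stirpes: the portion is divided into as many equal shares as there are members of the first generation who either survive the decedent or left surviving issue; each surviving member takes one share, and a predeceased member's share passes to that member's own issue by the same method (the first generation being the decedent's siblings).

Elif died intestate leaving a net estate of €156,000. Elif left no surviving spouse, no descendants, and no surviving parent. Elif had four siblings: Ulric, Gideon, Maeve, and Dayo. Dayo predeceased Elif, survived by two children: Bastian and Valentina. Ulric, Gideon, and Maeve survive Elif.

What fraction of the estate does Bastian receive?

Bastian receives 1/8 of the estate.

The entire €156,000 passes to the siblings and their issue.
That amount (€156,000) is divided into 4 shares of €39,000: Ulric, Gideon, and Maeve each take €39,000; Dayo's €39,000 share passes to Dayo's issue.
Dayo's share (€39,000) is divided into 2 shares of €19,500: Bastian and Valentina each take €19,500.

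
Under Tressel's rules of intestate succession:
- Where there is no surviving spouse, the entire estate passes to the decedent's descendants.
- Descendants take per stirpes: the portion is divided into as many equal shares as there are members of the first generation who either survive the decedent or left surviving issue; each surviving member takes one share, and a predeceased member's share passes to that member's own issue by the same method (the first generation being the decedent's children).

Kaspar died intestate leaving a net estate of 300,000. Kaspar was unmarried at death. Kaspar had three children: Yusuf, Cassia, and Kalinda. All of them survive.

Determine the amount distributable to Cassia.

The entire 300,000 passes to the descendants.
That amount (300,000) is divided into 3 shares of 100,000: Yusuf, Cassia, and Kalinda each take 100,000.

Cassia receives 100,000.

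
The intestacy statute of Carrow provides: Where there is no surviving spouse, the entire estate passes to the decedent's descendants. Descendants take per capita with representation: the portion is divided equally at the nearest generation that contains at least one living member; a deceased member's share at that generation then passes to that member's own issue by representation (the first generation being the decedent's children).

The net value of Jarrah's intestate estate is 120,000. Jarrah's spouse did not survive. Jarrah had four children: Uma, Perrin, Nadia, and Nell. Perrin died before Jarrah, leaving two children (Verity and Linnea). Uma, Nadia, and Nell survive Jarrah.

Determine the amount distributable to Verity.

The entire 120,000 passes to the descendants.
That amount (120,000) is divided into 4 shares of 30,000: Uma, Nadia, and Nell each take 30,000; Perrin's 30,000 share passes to Perrin's issue.
Perrin's share (30,000) is divided into 2 shares of 15,000: Verity and Linnea each take 15,000.

Verity receives 15,000.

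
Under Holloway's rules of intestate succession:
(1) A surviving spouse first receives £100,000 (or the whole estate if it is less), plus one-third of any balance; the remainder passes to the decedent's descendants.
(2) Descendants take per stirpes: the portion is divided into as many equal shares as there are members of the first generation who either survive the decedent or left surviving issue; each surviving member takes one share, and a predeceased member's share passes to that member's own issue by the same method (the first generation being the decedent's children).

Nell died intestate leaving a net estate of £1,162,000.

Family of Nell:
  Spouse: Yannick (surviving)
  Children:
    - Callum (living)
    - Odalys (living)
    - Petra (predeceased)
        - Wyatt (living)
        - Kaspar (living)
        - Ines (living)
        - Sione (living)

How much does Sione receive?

Yannick first takes £100,000, leaving a balance of £1,062,000. Yannick then takes one-third of the balance (£354,000), for a total of £454,000. The remaining £708,000 passes to the descendants.
The descendants' portion (£708,000) is divided into 3 shares of £236,000: Callum and Odalys each take £236,000; Petra's £236,000 share passes to Petra's issue.
Petra's share (£236,000) is divided into 4 shares of £59,000: Wyatt, Kaspar, Ines, and Sione each take £59,000.

Sione receives £59,000.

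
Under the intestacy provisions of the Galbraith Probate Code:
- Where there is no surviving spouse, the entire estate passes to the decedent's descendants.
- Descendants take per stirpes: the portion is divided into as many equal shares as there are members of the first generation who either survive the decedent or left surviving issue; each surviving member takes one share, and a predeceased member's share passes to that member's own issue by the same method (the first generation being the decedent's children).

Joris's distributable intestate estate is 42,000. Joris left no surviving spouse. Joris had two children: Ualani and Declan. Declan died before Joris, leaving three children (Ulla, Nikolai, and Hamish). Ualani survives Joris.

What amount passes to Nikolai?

The entire 42,000 passes to the descendants.
That amount (42,000) is divided into 2 shares of 21,000: Ualani takes 21,000; Declan's 21,000 share passes to Declan's issue.
Declan's share (21,000) is divided into 3 shares of 7,000: Ulla, Nikolai, and Hamish each take 7,000.

Nikolai receives 7,000.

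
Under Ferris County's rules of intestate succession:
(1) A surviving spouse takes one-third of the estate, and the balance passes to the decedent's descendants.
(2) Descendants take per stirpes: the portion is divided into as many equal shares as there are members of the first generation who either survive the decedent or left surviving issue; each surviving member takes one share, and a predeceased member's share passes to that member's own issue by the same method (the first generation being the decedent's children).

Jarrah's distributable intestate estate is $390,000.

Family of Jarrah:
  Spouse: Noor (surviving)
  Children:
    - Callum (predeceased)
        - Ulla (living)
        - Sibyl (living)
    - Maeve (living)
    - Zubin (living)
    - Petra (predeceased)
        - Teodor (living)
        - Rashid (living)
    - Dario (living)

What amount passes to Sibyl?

Noor takes one-third of $390,000 = $130,000. The remaining $260,000 passes to the descendants.
The descendants' portion ($260,000) is divided into 5 shares of $52,000: Maeve, Zubin, and Dario each take $52,000; Callum's $52,000 share passes to Callum's issue; Petra's $52,000 share passes to Petra's issue.
Callum's share ($52,000) is divided into 2 shares of $26,000: Ulla and Sibyl each take $26,000.
Petra's share ($52,000) is divided into 2 shares of $26,000: Teodor and Rashid each take $26,000.

Sibyl receives $26,000.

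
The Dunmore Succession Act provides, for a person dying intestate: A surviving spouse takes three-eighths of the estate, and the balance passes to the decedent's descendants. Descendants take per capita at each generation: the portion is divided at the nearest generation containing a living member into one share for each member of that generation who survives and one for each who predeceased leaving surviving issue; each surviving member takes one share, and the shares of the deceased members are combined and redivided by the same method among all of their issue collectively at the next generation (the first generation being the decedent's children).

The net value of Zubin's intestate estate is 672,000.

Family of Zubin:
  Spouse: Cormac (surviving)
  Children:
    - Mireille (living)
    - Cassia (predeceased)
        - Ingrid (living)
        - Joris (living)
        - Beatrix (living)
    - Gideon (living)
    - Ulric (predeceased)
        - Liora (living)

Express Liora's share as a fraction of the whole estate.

Liora receives 5/64 of the estate.

Cormac takes three-eighths of 672,000 = 252,000. The remaining 420,000 passes to the descendants.
The descendants' portion (420,000) is divided at the children's generation into 4 shares of 105,000. Mireille and Gideon each take 105,000. The 2 shares of the deceased (Cassia and Ulric) are combined into a pool of 210,000.
That pool (210,000) is divided at the grandchildren's generation equally among Ingrid, Joris, Beatrix, and Liora: 52,500 each.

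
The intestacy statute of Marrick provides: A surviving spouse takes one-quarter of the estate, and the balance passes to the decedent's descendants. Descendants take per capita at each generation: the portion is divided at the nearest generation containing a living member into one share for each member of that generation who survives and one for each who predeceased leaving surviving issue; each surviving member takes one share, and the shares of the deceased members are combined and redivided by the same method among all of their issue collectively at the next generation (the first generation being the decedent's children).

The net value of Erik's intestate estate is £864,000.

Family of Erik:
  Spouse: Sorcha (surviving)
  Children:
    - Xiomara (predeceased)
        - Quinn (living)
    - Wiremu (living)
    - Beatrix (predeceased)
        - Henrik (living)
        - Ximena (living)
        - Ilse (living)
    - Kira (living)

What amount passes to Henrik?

Henrik receives £81,000.

Sorcha takes one-quarter of £864,000 = £216,000. The remaining £648,000 passes to the descendants.
The descendants' portion (£648,000) is divided at the children's generation into 4 shares of £162,000. Wiremu and Kira each take £162,000. The 2 shares of the deceased (Xiomara and Beatrix) are combined into a pool of £324,000.
That pool (£324,000) is divided at the grandchildren's generation equally among Quinn, Henrik, Ximena, and Ilse: £81,000 each.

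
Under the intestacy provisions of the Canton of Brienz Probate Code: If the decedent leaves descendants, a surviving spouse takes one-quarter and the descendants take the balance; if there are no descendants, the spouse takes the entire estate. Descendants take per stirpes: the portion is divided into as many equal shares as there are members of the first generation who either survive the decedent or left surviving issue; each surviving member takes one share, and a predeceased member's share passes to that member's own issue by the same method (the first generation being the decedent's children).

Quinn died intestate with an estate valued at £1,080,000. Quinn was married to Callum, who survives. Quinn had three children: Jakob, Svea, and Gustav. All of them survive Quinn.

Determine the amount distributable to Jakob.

Jakob receives £270,000.

Callum takes one-quarter of £1,080,000 = £270,000. The remaining £810,000 passes to the descendants.
The descendants' portion (£810,000) is divided into 3 shares of £270,000: Jakob, Svea, and Gustav each take £270,000.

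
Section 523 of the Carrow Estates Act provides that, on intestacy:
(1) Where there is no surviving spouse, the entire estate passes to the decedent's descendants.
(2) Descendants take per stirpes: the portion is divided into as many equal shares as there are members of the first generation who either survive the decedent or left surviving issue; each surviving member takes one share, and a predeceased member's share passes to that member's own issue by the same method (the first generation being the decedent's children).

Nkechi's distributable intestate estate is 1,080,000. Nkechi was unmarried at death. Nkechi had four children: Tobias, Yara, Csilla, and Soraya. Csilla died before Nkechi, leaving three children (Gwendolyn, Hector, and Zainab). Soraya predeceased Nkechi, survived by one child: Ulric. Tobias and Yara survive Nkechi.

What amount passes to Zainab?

Zainab receives 90,000.

The entire 1,080,000 passes to the descendants.
That amount (1,080,000) is divided into 4 shares of 270,000: Tobias and Yara each take 270,000; Csilla's 270,000 share passes to Csilla's issue; Soraya's 270,000 share passes to Soraya's issue.
Csilla's share (270,000) is divided into 3 shares of 90,000: Gwendolyn, Hector, and Zainab each take 90,000.
Soraya's share (270,000) passes entirely to Ulric.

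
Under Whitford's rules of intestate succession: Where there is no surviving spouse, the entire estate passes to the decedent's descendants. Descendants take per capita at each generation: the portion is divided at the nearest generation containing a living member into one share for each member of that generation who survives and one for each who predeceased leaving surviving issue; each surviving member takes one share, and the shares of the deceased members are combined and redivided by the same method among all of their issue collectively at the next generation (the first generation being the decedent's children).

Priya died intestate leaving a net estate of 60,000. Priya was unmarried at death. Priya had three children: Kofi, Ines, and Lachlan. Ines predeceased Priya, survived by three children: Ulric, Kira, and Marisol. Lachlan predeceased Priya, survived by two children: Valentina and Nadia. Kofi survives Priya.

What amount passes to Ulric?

The entire 60,000 passes to the descendants.
That amount (60,000) is divided at the children's generation into 3 shares of 20,000. Kofi takes 20,000. The 2 shares of the deceased (Ines and Lachlan) are combined into a pool of 40,000.
That pool (40,000) is divided at the grandchildren's generation equally among Ulric, Kira, Marisol, Valentina, and Nadia: 8,000 each.

Ulric receives 8,000.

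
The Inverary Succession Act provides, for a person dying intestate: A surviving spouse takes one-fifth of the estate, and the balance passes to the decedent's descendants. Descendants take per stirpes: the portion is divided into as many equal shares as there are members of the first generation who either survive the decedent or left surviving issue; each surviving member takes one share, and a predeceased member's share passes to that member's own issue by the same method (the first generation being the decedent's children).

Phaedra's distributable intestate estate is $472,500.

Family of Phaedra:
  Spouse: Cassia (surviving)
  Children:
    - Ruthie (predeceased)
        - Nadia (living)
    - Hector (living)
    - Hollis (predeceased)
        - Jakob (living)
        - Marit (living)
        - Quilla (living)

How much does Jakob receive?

Cassia takes one-fifth of $472,500 = $94,500. The remaining $378,000 passes to the descendants.
The descendants' portion ($378,000) is divided into 3 shares of $126,000: Hector takes $126,000; Ruthie's $126,000 share passes to Ruthie's issue; Hollis's $126,000 share passes to Hollis's issue.
Ruthie's share ($126,000) passes entirely to Nadia.
Hollis's share ($126,000) is divided into 3 shares of $42,000: Jakob, Marit, and Quilla each take $42,000.

Jakob receives $42,000.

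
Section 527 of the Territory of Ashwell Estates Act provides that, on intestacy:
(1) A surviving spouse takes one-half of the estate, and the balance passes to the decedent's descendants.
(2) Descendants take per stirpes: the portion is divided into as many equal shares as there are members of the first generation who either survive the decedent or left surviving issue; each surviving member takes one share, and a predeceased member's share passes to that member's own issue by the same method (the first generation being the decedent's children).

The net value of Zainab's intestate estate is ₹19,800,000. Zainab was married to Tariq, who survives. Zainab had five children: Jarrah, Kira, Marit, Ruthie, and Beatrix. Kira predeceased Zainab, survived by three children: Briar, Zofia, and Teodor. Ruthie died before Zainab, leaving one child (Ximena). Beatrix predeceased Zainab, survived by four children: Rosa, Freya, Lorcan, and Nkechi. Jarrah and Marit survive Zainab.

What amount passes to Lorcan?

Tariq takes one-half of ₹19,800,000 = ₹9,900,000. The remaining ₹9,900,000 passes to the descendants.
The descendants' portion (₹9,900,000) is divided into 5 shares of ₹1,980,000: Jarrah and Marit each take ₹1,980,000; Kira's ₹1,980,000 share passes to Kira's issue; Ruthie's ₹1,980,000 share passes to Ruthie's issue; Beatrix's ₹1,980,000 share passes to Beatrix's issue.
Kira's share (₹1,980,000) is divided into 3 shares of ₹660,000: Briar, Zofia, and Teodor each take ₹660,000.
Ruthie's share (₹1,980,000) passes entirely to Ximena.
Beatrix's share (₹1,980,000) is divided into 4 shares of ₹495,000: Rosa, Freya, Lorcan, and Nkechi each take ₹495,000.

Lorcan receives ₹495,000.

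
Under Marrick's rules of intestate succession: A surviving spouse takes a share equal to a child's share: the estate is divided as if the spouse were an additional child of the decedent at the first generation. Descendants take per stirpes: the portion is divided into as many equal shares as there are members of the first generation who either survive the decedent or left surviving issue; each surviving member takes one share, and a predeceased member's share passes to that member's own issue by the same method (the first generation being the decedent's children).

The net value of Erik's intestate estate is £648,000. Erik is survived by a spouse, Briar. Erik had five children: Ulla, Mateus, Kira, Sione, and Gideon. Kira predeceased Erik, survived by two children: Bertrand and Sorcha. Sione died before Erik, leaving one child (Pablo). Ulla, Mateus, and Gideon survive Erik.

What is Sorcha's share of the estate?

Sorcha receives £54,000.

The spouse counts as an additional share at the children's level, so there are 6 primary shares of £108,000. Briar takes one such share (£108,000).
The children's combined portion (£540,000) is divided into 5 shares of £108,000: Ulla, Mateus, and Gideon each take £108,000; Kira's £108,000 share passes to Kira's issue; Sione's £108,000 share passes to Sione's issue.
Kira's share (£108,000) is divided into 2 shares of £54,000: Bertrand and Sorcha each take £54,000.
Sione's share (£108,000) passes entirely to Pablo.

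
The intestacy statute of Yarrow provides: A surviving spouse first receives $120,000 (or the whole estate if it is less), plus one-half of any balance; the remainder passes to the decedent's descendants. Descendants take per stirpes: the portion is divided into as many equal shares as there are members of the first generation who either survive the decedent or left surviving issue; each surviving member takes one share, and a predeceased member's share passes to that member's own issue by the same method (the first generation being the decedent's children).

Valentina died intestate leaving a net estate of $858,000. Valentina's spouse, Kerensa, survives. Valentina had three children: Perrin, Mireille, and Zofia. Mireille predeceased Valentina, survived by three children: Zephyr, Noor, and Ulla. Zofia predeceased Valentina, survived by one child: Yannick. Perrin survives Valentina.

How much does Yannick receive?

Yannick receives $123,000.

Kerensa first takes $120,000, leaving a balance of $738,000. Kerensa then takes one-half of the balance ($369,000), for a total of $489,000. The remaining $369,000 passes to the descendants.
The descendants' portion ($369,000) is divided into 3 shares of $123,000: Perrin takes $123,000; Mireille's $123,000 share passes to Mireille's issue; Zofia's $123,000 share passes to Zofia's issue.
Mireille's share ($123,000) is divided into 3 shares of $41,000: Zephyr, Noor, and Ulla each take $41,000.
Zofia's share ($123,000) passes entirely to Yannick.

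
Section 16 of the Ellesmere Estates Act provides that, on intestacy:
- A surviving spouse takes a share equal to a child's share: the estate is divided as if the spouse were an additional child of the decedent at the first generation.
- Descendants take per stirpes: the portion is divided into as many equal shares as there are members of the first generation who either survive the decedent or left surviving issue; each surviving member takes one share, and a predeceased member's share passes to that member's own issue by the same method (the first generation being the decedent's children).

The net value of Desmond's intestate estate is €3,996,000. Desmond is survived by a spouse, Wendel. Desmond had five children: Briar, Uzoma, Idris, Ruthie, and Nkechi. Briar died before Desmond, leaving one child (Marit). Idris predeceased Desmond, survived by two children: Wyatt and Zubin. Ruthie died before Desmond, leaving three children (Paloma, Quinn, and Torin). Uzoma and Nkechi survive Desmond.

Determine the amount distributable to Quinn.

Quinn receives €222,000.

The spouse counts as an additional share at the children's level, so there are 6 primary shares of €666,000. Wendel takes one such share (€666,000).
The children's combined portion (€3,330,000) is divided into 5 shares of €666,000: Uzoma and Nkechi each take €666,000; Briar's €666,000 share passes to Briar's issue; Idris's €666,000 share passes to Idris's issue; Ruthie's €666,000 share passes to Ruthie's issue.
Briar's share (€666,000) passes entirely to Marit.
Idris's share (€666,000) is divided into 2 shares of €333,000: Wyatt and Zubin each take €333,000.
Ruthie's share (€666,000) is divided into 3 shares of €222,000: Paloma, Quinn, and Torin each take €222,000.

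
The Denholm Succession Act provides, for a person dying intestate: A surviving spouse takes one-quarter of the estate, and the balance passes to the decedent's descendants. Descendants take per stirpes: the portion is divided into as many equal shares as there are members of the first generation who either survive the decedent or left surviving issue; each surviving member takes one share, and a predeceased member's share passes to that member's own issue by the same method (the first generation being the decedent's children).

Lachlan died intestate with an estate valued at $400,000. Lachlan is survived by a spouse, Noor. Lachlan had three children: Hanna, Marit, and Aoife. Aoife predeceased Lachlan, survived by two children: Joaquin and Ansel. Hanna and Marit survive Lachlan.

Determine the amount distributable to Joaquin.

Joaquin receives $50,000.

Noor takes one-quarter of $400,000 = $100,000. The remaining $300,000 passes to the descendants.
The descendants' portion ($300,000) is divided into 3 shares of $100,000: Hanna and Marit each take $100,000; Aoife's $100,000 share passes to Aoife's issue.
Aoife's share ($100,000) is divided into 2 shares of $50,000: Joaquin and Ansel each take $50,000.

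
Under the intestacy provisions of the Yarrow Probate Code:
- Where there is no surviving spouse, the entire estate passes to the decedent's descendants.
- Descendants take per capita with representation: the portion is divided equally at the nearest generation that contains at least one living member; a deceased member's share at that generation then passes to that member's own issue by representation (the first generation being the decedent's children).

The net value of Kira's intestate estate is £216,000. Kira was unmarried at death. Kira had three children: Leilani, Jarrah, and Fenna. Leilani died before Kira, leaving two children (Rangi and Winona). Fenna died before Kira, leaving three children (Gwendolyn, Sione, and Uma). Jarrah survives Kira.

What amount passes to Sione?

Sione receives £24,000.

The entire £216,000 passes to the descendants.
That amount (£216,000) is divided into 3 shares of £72,000: Jarrah takes £72,000; Leilani's £72,000 share passes to Leilani's issue; Fenna's £72,000 share passes to Fenna's issue.
Leilani's share (£72,000) is divided into 2 shares of £36,000: Rangi and Winona each take £36,000.
Fenna's share (£72,000) is divided into 3 shares of £24,000: Gwendolyn, Sione, and Uma each take £24,000.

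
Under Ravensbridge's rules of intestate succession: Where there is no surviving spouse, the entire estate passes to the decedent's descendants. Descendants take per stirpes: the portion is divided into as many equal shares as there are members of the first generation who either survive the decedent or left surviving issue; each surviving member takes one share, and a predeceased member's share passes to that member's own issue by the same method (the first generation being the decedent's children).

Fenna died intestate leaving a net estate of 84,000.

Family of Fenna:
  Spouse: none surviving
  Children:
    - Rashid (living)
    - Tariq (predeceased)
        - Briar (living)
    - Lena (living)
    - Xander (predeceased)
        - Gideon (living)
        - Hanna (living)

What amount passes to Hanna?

The entire 84,000 passes to the descendants.
That amount (84,000) is divided into 4 shares of 21,000: Rashid and Lena each take 21,000; Tariq's 21,000 share passes to Tariq's issue; Xander's 21,000 share passes to Xander's issue.
Tariq's share (21,000) passes entirely to Briar.
Xander's share (21,000) is divided into 2 shares of 10,500: Gideon and Hanna each take 10,500.

Hanna receives 10,500.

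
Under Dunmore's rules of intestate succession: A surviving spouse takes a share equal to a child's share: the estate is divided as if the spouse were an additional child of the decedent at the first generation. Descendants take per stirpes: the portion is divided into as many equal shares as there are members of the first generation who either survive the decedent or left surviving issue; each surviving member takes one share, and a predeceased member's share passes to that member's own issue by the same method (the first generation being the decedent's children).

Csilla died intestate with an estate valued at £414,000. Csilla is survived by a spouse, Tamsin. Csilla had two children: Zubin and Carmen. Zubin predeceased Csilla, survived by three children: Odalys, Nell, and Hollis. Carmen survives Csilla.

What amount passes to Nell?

Nell receives £46,000.

The spouse counts as an additional share at the children's level, so there are 3 primary shares of £138,000. Tamsin takes one such share (£138,000).
The children's combined portion (£276,000) is divided into 2 shares of £138,000: Carmen takes £138,000; Zubin's £138,000 share passes to Zubin's issue.
Zubin's share (£138,000) is divided into 3 shares of £46,000: Odalys, Nell, and Hollis each take £46,000.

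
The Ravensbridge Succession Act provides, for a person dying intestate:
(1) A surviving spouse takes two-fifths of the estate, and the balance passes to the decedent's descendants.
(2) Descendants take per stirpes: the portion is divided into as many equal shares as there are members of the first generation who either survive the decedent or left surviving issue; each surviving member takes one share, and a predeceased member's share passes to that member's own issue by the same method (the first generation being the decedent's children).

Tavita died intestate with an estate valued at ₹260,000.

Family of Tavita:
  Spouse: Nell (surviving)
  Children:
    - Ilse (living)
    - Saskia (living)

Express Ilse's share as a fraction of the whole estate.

Ilse receives 3/10 of the estate.

Nell takes two-fifths of ₹260,000 = ₹104,000. The remaining ₹156,000 passes to the descendants.
The descendants' portion (₹156,000) is divided into 2 shares of ₹78,000: Ilse and Saskia each take ₹78,000.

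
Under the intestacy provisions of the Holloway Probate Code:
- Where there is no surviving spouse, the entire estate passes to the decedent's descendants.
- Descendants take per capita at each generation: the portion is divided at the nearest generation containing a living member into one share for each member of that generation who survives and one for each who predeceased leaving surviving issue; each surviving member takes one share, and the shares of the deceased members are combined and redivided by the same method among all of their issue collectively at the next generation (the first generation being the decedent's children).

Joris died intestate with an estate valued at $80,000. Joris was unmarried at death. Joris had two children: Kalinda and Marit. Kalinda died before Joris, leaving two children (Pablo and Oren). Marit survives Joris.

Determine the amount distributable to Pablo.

The entire $80,000 passes to the descendants.
That amount ($80,000) is divided at the children's generation into 2 shares of $40,000. Marit takes $40,000. The remaining share for the deceased Kalinda ($40,000) is carried to the next generation.
That pool ($40,000) is divided at the grandchildren's generation equally among Pablo and Oren: $20,000 each.

Pablo receives $20,000.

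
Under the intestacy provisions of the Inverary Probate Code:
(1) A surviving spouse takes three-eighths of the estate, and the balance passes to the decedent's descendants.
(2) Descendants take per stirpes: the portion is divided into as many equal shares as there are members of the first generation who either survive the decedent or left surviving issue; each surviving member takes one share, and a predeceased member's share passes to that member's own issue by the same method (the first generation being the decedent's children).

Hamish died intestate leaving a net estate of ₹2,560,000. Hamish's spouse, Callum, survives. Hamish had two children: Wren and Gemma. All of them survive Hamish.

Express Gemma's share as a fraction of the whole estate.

Gemma receives 5/16 of the estate.

Callum takes three-eighths of ₹2,560,000 = ₹960,000. The remaining ₹1,600,000 passes to the descendants.
The descendants' portion (₹1,600,000) is divided into 2 shares of ₹800,000: Wren and Gemma each take ₹800,000.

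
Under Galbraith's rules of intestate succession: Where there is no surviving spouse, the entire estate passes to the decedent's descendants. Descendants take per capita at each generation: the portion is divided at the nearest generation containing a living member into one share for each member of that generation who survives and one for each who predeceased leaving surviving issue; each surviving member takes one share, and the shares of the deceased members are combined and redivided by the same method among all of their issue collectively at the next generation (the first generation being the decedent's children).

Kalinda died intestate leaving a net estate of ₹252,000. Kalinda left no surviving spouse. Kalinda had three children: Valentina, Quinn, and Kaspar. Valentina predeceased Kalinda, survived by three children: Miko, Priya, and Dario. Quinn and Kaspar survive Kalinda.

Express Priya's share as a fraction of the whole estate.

Priya receives 1/9 of the estate.

The entire ₹252,000 passes to the descendants.
That amount (₹252,000) is divided at the children's generation into 3 shares of ₹84,000. Quinn and Kaspar each take ₹84,000. The remaining share for the deceased Valentina (₹84,000) is carried to the next generation.
That pool (₹84,000) is divided at the grandchildren's generation equally among Miko, Priya, and Dario: ₹28,000 each.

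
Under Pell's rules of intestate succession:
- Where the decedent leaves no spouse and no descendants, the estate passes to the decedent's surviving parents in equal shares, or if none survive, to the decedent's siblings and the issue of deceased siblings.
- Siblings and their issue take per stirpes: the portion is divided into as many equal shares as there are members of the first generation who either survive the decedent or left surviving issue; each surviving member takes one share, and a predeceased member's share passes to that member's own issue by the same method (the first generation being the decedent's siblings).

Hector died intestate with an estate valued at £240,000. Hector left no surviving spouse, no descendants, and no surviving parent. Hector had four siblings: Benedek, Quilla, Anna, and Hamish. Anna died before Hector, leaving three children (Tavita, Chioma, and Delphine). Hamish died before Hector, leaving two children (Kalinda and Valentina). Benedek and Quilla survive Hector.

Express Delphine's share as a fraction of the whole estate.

Delphine receives 1/12 of the estate.

The entire £240,000 passes to the siblings and their issue.
That amount (£240,000) is divided into 4 shares of £60,000: Benedek and Quilla each take £60,000; Anna's £60,000 share passes to Anna's issue; Hamish's £60,000 share passes to Hamish's issue.
Anna's share (£60,000) is divided into 3 shares of £20,000: Tavita, Chioma, and Delphine each take £20,000.
Hamish's share (£60,000) is divided into 2 shares of £30,000: Kalinda and Valentina each take £30,000.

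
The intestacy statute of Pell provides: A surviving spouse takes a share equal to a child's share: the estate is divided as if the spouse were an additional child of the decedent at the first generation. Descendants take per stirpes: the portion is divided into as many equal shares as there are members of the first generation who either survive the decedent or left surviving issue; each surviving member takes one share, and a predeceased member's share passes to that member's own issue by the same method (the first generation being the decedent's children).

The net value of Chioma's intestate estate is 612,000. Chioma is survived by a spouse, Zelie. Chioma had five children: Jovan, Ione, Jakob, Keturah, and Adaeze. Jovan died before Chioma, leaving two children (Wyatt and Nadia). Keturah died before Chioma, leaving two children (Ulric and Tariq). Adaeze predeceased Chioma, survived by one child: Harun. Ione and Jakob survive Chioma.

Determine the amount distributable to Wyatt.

Wyatt receives 51,000.

The spouse counts as an additional share at the children's level, so there are 6 primary shares of 102,000. Zelie takes one such share (102,000).
The children's combined portion (510,000) is divided into 5 shares of 102,000: Ione and Jakob each take 102,000; Jovan's 102,000 share passes to Jovan's issue; Keturah's 102,000 share passes to Keturah's issue; Adaeze's 102,000 share passes to Adaeze's issue.
Jovan's share (102,000) is divided into 2 shares of 51,000: Wyatt and Nadia each take 51,000.
Keturah's share (102,000) is divided into 2 shares of 51,000: Ulric and Tariq each take 51,000.
Adaeze's share (102,000) passes entirely to Harun.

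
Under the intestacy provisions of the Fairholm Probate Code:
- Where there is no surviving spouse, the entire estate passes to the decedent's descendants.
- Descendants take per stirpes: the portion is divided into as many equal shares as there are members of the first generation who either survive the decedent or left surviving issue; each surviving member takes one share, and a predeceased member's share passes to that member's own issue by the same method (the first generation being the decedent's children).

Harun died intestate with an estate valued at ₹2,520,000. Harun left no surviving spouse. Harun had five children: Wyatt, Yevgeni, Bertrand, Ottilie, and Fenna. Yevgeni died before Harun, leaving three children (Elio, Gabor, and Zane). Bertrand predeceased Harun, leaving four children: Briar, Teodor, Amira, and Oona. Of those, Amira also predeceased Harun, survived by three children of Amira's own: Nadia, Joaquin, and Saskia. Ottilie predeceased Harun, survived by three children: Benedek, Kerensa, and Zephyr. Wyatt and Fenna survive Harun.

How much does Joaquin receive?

Joaquin receives ₹42,000.

The entire ₹2,520,000 passes to the descendants.
That amount (₹2,520,000) is divided into 5 shares of ₹504,000: Wyatt and Fenna each take ₹504,000; Yevgeni's ₹504,000 share passes to Yevgeni's issue; Bertrand's ₹504,000 share passes to Bertrand's issue; Ottilie's ₹504,000 share passes to Ottilie's issue.
Yevgeni's share (₹504,000) is divided into 3 shares of ₹168,000: Elio, Gabor, and Zane each take ₹168,000.
Bertrand's share (₹504,000) is divided into 4 shares of ₹126,000: Briar, Teodor, and Oona each take ₹126,000; Amira's ₹126,000 share passes to Amira's issue.
Amira's share (₹126,000) is divided into 3 shares of ₹42,000: Nadia, Joaquin, and Saskia each take ₹42,000.
Ottilie's share (₹504,000) is divided into 3 shares of ₹168,000: Benedek, Kerensa, and Zephyr each take ₹168,000.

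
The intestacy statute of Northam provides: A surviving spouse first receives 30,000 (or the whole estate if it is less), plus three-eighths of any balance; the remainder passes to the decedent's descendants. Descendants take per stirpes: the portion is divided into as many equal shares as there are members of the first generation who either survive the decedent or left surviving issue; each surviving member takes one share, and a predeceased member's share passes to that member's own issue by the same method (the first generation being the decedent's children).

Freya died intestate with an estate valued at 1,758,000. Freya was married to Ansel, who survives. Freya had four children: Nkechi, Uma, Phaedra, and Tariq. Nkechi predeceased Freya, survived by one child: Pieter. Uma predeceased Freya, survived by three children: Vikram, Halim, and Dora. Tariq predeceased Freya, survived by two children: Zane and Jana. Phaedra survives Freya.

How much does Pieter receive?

Pieter receives 270,000.

Ansel first takes 30,000, leaving a balance of 1,728,000. Ansel then takes three-eighths of the balance (648,000), for a total of 678,000. The remaining 1,080,000 passes to the descendants.
The descendants' portion (1,080,000) is divided into 4 shares of 270,000: Phaedra takes 270,000; Nkechi's 270,000 share passes to Nkechi's issue; Uma's 270,000 share passes to Uma's issue; Tariq's 270,000 share passes to Tariq's issue.
Nkechi's share (270,000) passes entirely to Pieter.
Uma's share (270,000) is divided into 3 shares of 90,000: Vikram, Halim, and Dora each take 90,000.
Tariq's share (270,000) is divided into 2 shares of 135,000: Zane and Jana each take 135,000.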